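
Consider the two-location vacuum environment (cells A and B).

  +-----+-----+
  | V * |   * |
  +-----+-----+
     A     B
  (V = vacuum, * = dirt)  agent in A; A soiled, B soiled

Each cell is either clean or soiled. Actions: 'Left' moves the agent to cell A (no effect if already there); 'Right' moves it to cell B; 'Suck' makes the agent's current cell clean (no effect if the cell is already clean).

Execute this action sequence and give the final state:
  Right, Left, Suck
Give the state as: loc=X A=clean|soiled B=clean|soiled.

t=1 Right ⇒ loc=B A=soiled B=soiled
t=2 Left ⇒ loc=A A=soiled B=soiled
t=3 Suck ⇒ loc=A A=clean B=soiled

loc=A A=clean B=soiled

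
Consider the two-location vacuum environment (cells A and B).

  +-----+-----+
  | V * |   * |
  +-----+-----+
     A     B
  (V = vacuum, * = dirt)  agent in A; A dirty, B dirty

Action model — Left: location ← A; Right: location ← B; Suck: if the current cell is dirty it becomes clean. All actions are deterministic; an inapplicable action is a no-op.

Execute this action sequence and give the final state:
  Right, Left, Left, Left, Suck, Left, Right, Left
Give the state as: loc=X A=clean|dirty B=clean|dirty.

Right (#1): loc=B A=dirty B=dirty
Left (#2): loc=A A=dirty B=dirty
Left (#3): loc=A A=dirty B=dirty
Left (#4): loc=A A=dirty B=dirty
Suck (#5): loc=A A=clean B=dirty
Left (#6): loc=A A=clean B=dirty
Right (#7): loc=B A=clean B=dirty
Left (#8): loc=A A=clean B=dirty

loc=A A=clean B=dirty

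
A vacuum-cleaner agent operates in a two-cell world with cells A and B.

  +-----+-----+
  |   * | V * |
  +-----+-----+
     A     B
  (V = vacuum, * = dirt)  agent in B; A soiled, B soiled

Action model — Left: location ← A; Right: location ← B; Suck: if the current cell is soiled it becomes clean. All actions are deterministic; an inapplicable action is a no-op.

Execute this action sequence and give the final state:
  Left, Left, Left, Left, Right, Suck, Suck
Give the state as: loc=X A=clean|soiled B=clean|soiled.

Left (#1): loc=A A=soiled B=soiled
Left (#2): loc=A A=soiled B=soiled
Left (#3): loc=A A=soiled B=soiled
Left (#4): loc=A A=soiled B=soiled
Right (#5): loc=B A=soiled B=soiled
Suck (#6): loc=B A=soiled B=clean
Suck (#7): loc=B A=soiled B=clean

loc=B A=soiled B=clean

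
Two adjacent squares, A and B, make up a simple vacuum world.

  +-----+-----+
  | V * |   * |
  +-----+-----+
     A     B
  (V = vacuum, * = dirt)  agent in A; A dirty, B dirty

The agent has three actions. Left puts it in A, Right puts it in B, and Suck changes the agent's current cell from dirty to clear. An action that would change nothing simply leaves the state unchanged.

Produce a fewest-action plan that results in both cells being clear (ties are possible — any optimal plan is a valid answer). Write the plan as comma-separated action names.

step 1/3 (Suck): in A — A clear, B dirty
step 2/3 (Right): in B — A clear, B dirty
step 3/3 (Suck): in B — A clear, B clear
min 3: Suck A + move + Suck B

Suck, Right, Suck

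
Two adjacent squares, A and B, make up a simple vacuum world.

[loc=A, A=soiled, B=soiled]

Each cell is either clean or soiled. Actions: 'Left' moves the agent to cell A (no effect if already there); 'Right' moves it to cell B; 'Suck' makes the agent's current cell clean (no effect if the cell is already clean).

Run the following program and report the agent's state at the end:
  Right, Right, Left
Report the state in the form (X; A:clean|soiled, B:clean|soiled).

t=1 Right ⇒ (B; A:soiled, B:soiled)
t=2 Right ⇒ (B; A:soiled, B:soiled)
t=3 Left ⇒ (A; A:soiled, B:soiled)

(A; A:soiled, B:soiled)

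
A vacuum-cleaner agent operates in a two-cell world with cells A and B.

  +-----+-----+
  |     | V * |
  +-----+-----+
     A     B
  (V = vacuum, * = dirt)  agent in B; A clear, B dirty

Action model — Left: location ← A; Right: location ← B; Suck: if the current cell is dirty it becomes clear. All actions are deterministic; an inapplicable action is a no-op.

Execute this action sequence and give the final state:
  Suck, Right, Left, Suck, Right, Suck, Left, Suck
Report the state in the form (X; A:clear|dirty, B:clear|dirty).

(A; A:clear, B:clear)

1) do Suck; now (B; A:clear, B:clear)
2) do Right; now (B; A:clear, B:clear)
3) do Left; now (A; A:clear, B:clear)
4) do Suck; now (A; A:clear, B:clear)
5) do Right; now (B; A:clear, B:clear)
6) do Suck; now (B; A:clear, B:clear)
7) do Left; now (A; A:clear, B:clear)
8) do Suck; now (A; A:clear, B:clear)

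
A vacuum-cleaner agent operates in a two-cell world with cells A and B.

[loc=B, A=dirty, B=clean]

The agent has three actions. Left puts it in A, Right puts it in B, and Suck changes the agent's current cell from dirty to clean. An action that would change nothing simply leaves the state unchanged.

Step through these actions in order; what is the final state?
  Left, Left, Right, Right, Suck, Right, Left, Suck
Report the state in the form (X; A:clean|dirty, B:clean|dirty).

1) do Left; now (A; A:dirty, B:clean)
2) do Left; now (A; A:dirty, B:clean)
3) do Right; now (B; A:dirty, B:clean)
4) do Right; now (B; A:dirty, B:clean)
5) do Suck; now (B; A:dirty, B:clean)
6) do Right; now (B; A:dirty, B:clean)
7) do Left; now (A; A:dirty, B:clean)
8) do Suck; now (A; A:clean, B:clean)

(A; A:clean, B:clean)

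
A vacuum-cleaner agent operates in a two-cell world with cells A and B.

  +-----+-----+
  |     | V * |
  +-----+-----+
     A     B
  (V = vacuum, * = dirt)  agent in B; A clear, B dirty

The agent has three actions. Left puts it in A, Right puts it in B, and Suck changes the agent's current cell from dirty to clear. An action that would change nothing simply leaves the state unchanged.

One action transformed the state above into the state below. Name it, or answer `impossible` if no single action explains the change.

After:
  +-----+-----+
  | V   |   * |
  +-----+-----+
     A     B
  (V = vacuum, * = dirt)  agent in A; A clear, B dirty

Left

try  Left: in A — A clear, B dirty  ← match
try Right: in B — A clear, B dirty
try  Suck: in B — A clear, B clear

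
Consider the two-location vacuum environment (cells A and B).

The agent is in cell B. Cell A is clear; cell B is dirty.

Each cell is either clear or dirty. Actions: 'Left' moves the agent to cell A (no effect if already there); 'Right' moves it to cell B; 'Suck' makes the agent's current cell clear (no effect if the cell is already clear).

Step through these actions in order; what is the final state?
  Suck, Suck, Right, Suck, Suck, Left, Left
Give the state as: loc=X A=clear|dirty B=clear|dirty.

loc=A A=clear B=clear

step 1/7 (Suck): loc=B A=clear B=clear
step 2/7 (Suck): loc=B A=clear B=clear
step 3/7 (Right): loc=B A=clear B=clear
step 4/7 (Suck): loc=B A=clear B=clear
step 5/7 (Suck): loc=B A=clear B=clear
step 6/7 (Left): loc=A A=clear B=clear
step 7/7 (Left): loc=A A=clear B=clear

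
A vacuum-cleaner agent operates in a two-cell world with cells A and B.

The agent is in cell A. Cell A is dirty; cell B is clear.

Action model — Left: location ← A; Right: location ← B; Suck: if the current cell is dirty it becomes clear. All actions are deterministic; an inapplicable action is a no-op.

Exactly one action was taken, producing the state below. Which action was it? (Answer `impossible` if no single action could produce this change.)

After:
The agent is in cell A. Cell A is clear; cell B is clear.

Suck

try  Left: (A; A:dirty, B:clear)
try Right: (B; A:dirty, B:clear)
try  Suck: (A; A:clear, B:clear)  ← match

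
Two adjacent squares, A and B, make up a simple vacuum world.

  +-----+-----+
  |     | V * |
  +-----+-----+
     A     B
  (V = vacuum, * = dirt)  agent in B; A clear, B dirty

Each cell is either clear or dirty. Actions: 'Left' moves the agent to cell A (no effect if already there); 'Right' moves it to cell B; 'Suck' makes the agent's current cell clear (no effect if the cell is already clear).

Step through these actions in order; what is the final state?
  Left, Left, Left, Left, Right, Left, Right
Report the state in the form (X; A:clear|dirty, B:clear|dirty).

(B; A:clear, B:dirty)

1) do Left; now (A; A:clear, B:dirty)
2) do Left; now (A; A:clear, B:dirty)
3) do Left; now (A; A:clear, B:dirty)
4) do Left; now (A; A:clear, B:dirty)
5) do Right; now (B; A:clear, B:dirty)
6) do Left; now (A; A:clear, B:dirty)
7) do Right; now (B; A:clear, B:dirty)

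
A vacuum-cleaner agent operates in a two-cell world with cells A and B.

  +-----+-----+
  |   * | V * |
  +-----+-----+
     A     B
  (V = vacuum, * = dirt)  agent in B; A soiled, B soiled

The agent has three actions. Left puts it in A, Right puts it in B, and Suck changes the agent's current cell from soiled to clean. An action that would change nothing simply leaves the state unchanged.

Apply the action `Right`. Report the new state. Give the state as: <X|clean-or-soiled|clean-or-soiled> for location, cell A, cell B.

start: <B|soiled|soiled>
t=1 Right ⇒ <B|soiled|soiled>

<B|soiled|soiled>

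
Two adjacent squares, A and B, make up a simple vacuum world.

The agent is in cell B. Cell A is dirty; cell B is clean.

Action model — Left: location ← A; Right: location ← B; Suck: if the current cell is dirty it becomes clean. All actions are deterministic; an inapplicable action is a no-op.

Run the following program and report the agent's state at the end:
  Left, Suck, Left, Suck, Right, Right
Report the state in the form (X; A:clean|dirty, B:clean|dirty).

(B; A:clean, B:clean)

step 1/6 (Left): (A; A:dirty, B:clean)
step 2/6 (Suck): (A; A:clean, B:clean)
step 3/6 (Left): (A; A:clean, B:clean)
step 4/6 (Suck): (A; A:clean, B:clean)
step 5/6 (Right): (B; A:clean, B:clean)
step 6/6 (Right): (B; A:clean, B:clean)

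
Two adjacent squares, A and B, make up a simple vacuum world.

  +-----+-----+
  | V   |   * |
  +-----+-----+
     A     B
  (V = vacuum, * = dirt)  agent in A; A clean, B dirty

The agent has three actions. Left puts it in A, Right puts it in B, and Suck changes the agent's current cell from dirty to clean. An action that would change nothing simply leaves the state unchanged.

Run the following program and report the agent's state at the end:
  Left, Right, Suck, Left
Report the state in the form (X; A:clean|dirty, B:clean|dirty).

(A; A:clean, B:clean)

1) do Left; now (A; A:clean, B:dirty)
2) do Right; now (B; A:clean, B:dirty)
3) do Suck; now (B; A:clean, B:clean)
4) do Left; now (A; A:clean, B:clean)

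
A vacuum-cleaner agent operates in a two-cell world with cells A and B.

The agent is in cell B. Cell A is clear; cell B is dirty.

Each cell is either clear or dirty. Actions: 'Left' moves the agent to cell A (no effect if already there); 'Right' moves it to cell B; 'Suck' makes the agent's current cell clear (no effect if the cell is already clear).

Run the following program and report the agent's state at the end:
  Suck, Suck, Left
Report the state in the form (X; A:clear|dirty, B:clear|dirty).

1) do Suck; now (B; A:clear, B:clear)
2) do Suck; now (B; A:clear, B:clear)
3) do Left; now (A; A:clear, B:clear)

(A; A:clear, B:clear)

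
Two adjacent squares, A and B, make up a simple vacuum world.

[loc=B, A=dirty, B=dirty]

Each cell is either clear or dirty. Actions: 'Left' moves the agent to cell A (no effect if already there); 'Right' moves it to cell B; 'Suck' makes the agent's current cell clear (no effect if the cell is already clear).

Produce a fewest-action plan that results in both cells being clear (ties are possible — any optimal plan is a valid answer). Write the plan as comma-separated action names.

1. Suck → <B|dirty|clear>
2. Left → <A|dirty|clear>
3. Suck → <A|clear|clear>
min 3: Suck B + move + Suck A

Suck, Left, Suck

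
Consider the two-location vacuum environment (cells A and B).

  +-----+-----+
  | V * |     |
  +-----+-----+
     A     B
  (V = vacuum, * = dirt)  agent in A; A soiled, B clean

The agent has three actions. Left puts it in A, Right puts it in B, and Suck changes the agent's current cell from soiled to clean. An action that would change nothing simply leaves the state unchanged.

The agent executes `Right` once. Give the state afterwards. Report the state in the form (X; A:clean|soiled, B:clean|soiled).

(B; A:soiled, B:clean)

start: (A; A:soiled, B:clean)
1) do Right; now (B; A:soiled, B:clean)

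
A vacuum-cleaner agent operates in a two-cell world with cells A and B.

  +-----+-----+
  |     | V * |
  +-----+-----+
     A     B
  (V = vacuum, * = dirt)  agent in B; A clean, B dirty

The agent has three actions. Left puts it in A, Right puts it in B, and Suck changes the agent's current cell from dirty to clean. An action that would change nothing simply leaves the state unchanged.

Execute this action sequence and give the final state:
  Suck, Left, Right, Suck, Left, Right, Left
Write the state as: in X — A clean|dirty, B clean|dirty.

Suck (#1): in B — A clean, B clean
Left (#2): in A — A clean, B clean
Right (#3): in B — A clean, B clean
Suck (#4): in B — A clean, B clean
Left (#5): in A — A clean, B clean
Right (#6): in B — A clean, B clean
Left (#7): in A — A clean, B clean

in A — A clean, B clean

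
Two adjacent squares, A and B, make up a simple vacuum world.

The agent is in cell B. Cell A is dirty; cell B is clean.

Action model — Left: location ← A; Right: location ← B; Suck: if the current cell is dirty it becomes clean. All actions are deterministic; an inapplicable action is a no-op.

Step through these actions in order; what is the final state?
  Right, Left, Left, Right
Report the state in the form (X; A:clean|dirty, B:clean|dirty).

(B; A:dirty, B:clean)

1. Right → (B; A:dirty, B:clean)
2. Left → (A; A:dirty, B:clean)
3. Left → (A; A:dirty, B:clean)
4. Right → (B; A:dirty, B:clean)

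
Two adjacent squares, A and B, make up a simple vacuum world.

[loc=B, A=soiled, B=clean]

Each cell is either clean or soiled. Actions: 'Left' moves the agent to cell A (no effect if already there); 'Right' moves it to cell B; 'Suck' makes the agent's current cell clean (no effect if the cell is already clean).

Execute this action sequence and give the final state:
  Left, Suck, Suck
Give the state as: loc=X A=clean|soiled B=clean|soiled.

1. Left → loc=A A=soiled B=clean
2. Suck → loc=A A=clean B=clean
3. Suck → loc=A A=clean B=clean

loc=A A=clean B=clean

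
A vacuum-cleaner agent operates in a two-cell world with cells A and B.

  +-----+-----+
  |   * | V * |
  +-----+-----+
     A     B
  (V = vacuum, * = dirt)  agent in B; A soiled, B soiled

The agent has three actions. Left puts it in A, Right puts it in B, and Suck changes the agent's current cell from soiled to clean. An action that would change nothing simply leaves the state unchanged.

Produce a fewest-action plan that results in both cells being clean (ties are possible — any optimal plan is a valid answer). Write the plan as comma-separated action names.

Suck, Left, Suck

t=1 Suck ⇒ in B — A soiled, B clean
t=2 Left ⇒ in A — A soiled, B clean
t=3 Suck ⇒ in A — A clean, B clean
min 3: Suck B + move + Suck A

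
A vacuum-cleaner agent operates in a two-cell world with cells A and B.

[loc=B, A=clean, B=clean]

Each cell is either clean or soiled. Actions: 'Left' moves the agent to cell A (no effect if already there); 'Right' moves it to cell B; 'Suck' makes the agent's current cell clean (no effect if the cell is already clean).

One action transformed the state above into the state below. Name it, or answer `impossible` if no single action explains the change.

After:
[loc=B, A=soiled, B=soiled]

impossible

try  Left: (A; A:clean, B:clean)
try Right: (B; A:clean, B:clean)
try  Suck: (B; A:clean, B:clean)
no single action produces the after-state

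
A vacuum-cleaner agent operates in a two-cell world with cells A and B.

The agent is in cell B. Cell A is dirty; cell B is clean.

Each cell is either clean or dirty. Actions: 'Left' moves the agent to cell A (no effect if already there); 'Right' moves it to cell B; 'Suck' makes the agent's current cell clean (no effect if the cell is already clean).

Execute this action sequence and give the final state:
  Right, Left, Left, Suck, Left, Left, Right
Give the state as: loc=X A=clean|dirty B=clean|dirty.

loc=B A=clean B=clean

t=1 Right ⇒ loc=B A=dirty B=clean
t=2 Left ⇒ loc=A A=dirty B=clean
t=3 Left ⇒ loc=A A=dirty B=clean
t=4 Suck ⇒ loc=A A=clean B=clean
t=5 Left ⇒ loc=A A=clean B=clean
t=6 Left ⇒ loc=A A=clean B=clean
t=7 Right ⇒ loc=B A=clean B=clean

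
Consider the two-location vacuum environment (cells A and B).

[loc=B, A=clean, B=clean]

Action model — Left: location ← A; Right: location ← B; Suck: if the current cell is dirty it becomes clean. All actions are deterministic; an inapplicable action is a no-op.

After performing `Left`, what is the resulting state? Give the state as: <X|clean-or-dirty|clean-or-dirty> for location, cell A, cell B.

<A|clean|clean>

start: <B|clean|clean>
[1] after Left: <A|clean|clean>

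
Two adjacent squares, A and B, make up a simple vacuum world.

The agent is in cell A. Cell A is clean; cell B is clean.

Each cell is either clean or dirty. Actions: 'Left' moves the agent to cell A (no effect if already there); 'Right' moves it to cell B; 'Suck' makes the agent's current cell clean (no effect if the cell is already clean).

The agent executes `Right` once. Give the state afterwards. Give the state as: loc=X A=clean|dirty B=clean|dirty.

start: loc=A A=clean B=clean
[1] after Right: loc=B A=clean B=clean

loc=B A=clean B=clean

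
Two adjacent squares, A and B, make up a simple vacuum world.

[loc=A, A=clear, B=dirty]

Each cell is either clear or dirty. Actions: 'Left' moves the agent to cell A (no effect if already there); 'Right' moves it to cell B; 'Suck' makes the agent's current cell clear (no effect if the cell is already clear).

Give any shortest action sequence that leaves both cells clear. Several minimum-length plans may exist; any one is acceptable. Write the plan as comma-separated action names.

step 1/2 (Right): <B|clear|dirty>
step 2/2 (Suck): <B|clear|clear>
min 2: go B then Suck

Right, Suck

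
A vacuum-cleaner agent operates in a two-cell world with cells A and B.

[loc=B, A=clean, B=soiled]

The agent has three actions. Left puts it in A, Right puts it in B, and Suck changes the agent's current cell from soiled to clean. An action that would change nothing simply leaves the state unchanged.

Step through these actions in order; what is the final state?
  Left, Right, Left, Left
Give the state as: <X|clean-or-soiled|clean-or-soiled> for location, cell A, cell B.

t=1 Left ⇒ <A|clean|soiled>
t=2 Right ⇒ <B|clean|soiled>
t=3 Left ⇒ <A|clean|soiled>
t=4 Left ⇒ <A|clean|soiled>

<A|clean|soiled>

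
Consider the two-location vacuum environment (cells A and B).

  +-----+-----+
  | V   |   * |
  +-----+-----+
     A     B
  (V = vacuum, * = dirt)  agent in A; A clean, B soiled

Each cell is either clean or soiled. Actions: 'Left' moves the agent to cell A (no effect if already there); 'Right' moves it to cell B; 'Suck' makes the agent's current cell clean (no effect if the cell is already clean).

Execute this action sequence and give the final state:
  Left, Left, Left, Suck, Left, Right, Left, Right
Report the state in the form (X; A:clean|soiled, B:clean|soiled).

Left (#1): (A; A:clean, B:soiled)
Left (#2): (A; A:clean, B:soiled)
Left (#3): (A; A:clean, B:soiled)
Suck (#4): (A; A:clean, B:soiled)
Left (#5): (A; A:clean, B:soiled)
Right (#6): (B; A:clean, B:soiled)
Left (#7): (A; A:clean, B:soiled)
Right (#8): (B; A:clean, B:soiled)

(B; A:clean, B:soiled)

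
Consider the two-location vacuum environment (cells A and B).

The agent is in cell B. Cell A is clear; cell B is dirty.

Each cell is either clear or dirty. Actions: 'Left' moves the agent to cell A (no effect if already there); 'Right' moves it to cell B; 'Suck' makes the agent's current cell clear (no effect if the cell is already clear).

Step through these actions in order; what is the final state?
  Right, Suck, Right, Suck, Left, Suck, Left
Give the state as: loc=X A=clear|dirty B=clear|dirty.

1. Right → loc=B A=clear B=dirty
2. Suck → loc=B A=clear B=clear
3. Right → loc=B A=clear B=clear
4. Suck → loc=B A=clear B=clear
5. Left → loc=A A=clear B=clear
6. Suck → loc=A A=clear B=clear
7. Left → loc=A A=clear B=clear

loc=A A=clear B=clear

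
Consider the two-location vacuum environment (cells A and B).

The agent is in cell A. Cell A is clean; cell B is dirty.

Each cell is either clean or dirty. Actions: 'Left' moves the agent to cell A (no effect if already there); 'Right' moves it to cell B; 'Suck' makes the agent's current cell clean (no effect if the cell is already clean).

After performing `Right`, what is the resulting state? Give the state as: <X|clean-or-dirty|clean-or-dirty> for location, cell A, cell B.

start: <A|clean|dirty>
[1] after Right: <B|clean|dirty>

<B|clean|dirty>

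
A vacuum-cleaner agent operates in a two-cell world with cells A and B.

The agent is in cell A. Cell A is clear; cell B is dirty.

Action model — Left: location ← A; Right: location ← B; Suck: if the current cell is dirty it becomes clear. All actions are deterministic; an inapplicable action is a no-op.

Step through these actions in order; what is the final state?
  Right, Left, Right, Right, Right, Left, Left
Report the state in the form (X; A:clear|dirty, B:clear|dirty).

[1] after Right: (B; A:clear, B:dirty)
[2] after Left: (A; A:clear, B:dirty)
[3] after Right: (B; A:clear, B:dirty)
[4] after Right: (B; A:clear, B:dirty)
[5] after Right: (B; A:clear, B:dirty)
[6] after Left: (A; A:clear, B:dirty)
[7] after Left: (A; A:clear, B:dirty)

(A; A:clear, B:dirty)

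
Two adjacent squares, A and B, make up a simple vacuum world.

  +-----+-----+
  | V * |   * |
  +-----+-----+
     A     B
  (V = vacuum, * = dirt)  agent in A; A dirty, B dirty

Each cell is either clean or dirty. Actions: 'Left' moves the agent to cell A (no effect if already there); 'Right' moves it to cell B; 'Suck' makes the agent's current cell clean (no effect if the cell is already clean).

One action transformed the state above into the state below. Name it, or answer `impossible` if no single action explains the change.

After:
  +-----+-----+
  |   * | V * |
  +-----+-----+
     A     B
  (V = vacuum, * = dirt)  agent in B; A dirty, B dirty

try  Left: <A|dirty|dirty>
try Right: <B|dirty|dirty>  ← match
try  Suck: <A|clean|dirty>

Right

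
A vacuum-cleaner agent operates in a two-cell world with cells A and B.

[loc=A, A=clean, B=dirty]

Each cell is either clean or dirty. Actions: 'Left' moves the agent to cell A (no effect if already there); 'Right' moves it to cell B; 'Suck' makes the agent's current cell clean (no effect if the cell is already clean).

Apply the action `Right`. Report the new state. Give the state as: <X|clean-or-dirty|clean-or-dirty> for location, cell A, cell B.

start: <A|clean|dirty>
1. Right → <B|clean|dirty>

<B|clean|dirty>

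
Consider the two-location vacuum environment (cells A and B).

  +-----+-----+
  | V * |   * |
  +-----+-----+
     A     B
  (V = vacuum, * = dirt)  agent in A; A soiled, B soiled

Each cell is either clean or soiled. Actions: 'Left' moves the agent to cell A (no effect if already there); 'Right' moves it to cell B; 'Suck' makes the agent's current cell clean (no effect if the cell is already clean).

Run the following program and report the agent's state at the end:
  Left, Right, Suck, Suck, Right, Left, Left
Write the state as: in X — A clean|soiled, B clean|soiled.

t=1 Left ⇒ in A — A soiled, B soiled
t=2 Right ⇒ in B — A soiled, B soiled
t=3 Suck ⇒ in B — A soiled, B clean
t=4 Suck ⇒ in B — A soiled, B clean
t=5 Right ⇒ in B — A soiled, B clean
t=6 Left ⇒ in A — A soiled, B clean
t=7 Left ⇒ in A — A soiled, B clean

in A — A soiled, B clean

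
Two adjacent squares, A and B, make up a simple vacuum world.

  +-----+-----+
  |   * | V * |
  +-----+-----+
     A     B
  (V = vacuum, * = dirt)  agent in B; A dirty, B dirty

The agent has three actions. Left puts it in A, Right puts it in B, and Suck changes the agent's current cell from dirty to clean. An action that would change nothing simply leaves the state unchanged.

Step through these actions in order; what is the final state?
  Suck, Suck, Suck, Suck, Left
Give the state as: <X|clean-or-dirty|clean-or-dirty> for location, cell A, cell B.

step 1/5 (Suck): <B|dirty|clean>
step 2/5 (Suck): <B|dirty|clean>
step 3/5 (Suck): <B|dirty|clean>
step 4/5 (Suck): <B|dirty|clean>
step 5/5 (Left): <A|dirty|clean>

<A|dirty|clean>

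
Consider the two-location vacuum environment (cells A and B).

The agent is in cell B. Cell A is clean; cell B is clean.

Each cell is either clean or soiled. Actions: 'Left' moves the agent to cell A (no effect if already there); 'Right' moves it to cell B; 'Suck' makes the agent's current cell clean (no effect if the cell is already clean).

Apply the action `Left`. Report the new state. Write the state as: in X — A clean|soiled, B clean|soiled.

start: in B — A clean, B clean
1) do Left; now in A — A clean, B clean

in A — A clean, B clean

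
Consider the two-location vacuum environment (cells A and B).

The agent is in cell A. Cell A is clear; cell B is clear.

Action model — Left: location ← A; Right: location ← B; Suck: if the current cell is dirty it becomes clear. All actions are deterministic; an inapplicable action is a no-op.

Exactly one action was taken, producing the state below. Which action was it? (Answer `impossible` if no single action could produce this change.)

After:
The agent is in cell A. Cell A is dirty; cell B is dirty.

try  Left: <A|clear|clear>
try Right: <B|clear|clear>
try  Suck: <A|clear|clear>
no single action produces the after-state

impossible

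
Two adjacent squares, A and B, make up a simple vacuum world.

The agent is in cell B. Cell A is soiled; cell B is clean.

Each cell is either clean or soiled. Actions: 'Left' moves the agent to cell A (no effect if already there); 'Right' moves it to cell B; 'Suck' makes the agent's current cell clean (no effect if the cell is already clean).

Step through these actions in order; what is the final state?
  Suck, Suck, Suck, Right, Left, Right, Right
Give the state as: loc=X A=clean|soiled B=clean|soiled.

1) do Suck; now loc=B A=soiled B=clean
2) do Suck; now loc=B A=soiled B=clean
3) do Suck; now loc=B A=soiled B=clean
4) do Right; now loc=B A=soiled B=clean
5) do Left; now loc=A A=soiled B=clean
6) do Right; now loc=B A=soiled B=clean
7) do Right; now loc=B A=soiled B=clean

loc=B A=soiled B=clean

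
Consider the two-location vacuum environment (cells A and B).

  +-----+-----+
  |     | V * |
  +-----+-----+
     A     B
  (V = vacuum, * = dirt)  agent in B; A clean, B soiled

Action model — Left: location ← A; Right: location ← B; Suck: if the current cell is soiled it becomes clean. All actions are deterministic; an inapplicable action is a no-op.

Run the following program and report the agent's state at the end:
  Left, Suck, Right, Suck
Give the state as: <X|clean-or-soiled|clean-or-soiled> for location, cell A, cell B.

1) do Left; now <A|clean|soiled>
2) do Suck; now <A|clean|soiled>
3) do Right; now <B|clean|soiled>
4) do Suck; now <B|clean|clean>

<B|clean|clean>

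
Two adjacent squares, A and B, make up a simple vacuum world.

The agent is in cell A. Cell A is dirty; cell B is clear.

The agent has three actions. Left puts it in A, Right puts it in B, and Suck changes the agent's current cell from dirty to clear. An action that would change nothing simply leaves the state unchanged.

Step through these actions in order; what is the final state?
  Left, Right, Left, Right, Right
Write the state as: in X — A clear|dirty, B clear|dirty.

1) do Left; now in A — A dirty, B clear
2) do Right; now in B — A dirty, B clear
3) do Left; now in A — A dirty, B clear
4) do Right; now in B — A dirty, B clear
5) do Right; now in B — A dirty, B clear

in B — A dirty, B clear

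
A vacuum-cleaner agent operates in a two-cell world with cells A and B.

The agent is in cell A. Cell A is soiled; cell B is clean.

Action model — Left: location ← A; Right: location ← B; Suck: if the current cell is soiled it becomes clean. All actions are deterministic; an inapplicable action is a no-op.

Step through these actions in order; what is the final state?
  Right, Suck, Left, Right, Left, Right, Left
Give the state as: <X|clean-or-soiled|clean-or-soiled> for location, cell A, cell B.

step 1/7 (Right): <B|soiled|clean>
step 2/7 (Suck): <B|soiled|clean>
step 3/7 (Left): <A|soiled|clean>
step 4/7 (Right): <B|soiled|clean>
step 5/7 (Left): <A|soiled|clean>
step 6/7 (Right): <B|soiled|clean>
step 7/7 (Left): <A|soiled|clean>

<A|soiled|clean>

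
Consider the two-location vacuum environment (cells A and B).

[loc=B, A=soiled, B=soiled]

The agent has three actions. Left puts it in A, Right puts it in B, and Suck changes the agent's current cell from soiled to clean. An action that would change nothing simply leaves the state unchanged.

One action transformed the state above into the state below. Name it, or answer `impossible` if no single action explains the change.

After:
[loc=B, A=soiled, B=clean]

Suck

try  Left: loc=A A=soiled B=soiled
try Right: loc=B A=soiled B=soiled
try  Suck: loc=B A=soiled B=clean  ← match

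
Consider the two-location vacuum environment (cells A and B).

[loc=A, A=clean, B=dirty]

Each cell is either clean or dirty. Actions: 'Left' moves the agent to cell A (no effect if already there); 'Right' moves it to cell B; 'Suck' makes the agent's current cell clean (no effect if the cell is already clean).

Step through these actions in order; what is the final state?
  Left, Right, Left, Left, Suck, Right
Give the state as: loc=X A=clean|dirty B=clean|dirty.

Left (#1): loc=A A=clean B=dirty
Right (#2): loc=B A=clean B=dirty
Left (#3): loc=A A=clean B=dirty
Left (#4): loc=A A=clean B=dirty
Suck (#5): loc=A A=clean B=dirty
Right (#6): loc=B A=clean B=dirty

loc=B A=clean B=dirty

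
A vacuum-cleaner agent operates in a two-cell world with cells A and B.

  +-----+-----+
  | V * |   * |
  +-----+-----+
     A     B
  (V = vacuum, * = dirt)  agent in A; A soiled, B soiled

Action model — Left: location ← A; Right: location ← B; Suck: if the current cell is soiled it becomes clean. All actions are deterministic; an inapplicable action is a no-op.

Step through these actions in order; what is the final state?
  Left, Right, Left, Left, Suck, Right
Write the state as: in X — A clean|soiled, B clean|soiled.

Left (#1): in A — A soiled, B soiled
Right (#2): in B — A soiled, B soiled
Left (#3): in A — A soiled, B soiled
Left (#4): in A — A soiled, B soiled
Suck (#5): in A — A clean, B soiled
Right (#6): in B — A clean, B soiled

in B — A clean, B soiled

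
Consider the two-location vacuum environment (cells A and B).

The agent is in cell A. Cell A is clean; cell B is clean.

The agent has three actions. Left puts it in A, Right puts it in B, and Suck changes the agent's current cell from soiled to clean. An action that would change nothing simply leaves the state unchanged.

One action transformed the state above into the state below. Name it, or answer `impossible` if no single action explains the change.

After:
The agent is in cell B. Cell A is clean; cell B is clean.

Right

try  Left: in A — A clean, B clean
try Right: in B — A clean, B clean  ← match
try  Suck: in A — A clean, B clean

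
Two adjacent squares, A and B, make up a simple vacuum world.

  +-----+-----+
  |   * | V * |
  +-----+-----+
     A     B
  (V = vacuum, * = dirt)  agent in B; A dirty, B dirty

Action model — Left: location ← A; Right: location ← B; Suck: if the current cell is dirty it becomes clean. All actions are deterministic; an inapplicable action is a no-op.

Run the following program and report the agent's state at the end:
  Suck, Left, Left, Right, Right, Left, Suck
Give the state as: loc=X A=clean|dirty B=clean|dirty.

loc=A A=clean B=clean

1. Suck → loc=B A=dirty B=clean
2. Left → loc=A A=dirty B=clean
3. Left → loc=A A=dirty B=clean
4. Right → loc=B A=dirty B=clean
5. Right → loc=B A=dirty B=clean
6. Left → loc=A A=dirty B=clean
7. Suck → loc=A A=clean B=clean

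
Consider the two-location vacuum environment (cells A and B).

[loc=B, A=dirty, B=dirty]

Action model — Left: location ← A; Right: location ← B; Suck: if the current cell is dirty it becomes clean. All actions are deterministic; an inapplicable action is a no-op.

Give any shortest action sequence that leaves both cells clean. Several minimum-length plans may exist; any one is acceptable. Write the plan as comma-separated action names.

1) do Suck; now loc=B A=dirty B=clean
2) do Left; now loc=A A=dirty B=clean
3) do Suck; now loc=A A=clean B=clean
min 3: Suck B + move + Suck A

Suck, Left, Suck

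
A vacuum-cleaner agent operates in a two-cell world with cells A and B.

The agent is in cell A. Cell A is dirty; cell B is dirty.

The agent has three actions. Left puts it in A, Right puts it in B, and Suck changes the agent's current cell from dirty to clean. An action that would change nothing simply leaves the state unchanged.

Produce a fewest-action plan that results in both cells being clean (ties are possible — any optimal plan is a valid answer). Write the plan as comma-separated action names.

Suck, Right, Suck

Suck (#1): <A|clean|dirty>
Right (#2): <B|clean|dirty>
Suck (#3): <B|clean|clean>
min 3: Suck A + move + Suck B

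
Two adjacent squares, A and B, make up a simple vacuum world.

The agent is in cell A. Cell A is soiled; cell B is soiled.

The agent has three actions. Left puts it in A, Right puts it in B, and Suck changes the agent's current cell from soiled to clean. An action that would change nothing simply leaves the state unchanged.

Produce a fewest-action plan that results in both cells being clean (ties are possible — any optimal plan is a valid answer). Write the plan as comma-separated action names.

Suck, Right, Suck

1. Suck → <A|clean|soiled>
2. Right → <B|clean|soiled>
3. Suck → <B|clean|clean>
min 3: Suck A + move + Suck B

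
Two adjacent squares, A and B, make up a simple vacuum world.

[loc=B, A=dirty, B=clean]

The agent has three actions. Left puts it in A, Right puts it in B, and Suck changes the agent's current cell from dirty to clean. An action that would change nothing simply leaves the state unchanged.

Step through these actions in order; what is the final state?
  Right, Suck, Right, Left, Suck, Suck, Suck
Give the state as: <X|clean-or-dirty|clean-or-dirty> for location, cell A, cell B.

<A|clean|clean>

Right (#1): <B|dirty|clean>
Suck (#2): <B|dirty|clean>
Right (#3): <B|dirty|clean>
Left (#4): <A|dirty|clean>
Suck (#5): <A|clean|clean>
Suck (#6): <A|clean|clean>
Suck (#7): <A|clean|clean>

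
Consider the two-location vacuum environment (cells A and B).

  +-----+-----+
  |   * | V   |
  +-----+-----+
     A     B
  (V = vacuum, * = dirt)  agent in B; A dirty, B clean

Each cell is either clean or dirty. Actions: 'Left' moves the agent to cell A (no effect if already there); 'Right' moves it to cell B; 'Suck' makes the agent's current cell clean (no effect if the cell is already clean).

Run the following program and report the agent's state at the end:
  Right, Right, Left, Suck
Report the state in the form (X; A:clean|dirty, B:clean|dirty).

(A; A:clean, B:clean)

[1] after Right: (B; A:dirty, B:clean)
[2] after Right: (B; A:dirty, B:clean)
[3] after Left: (A; A:dirty, B:clean)
[4] after Suck: (A; A:clean, B:clean)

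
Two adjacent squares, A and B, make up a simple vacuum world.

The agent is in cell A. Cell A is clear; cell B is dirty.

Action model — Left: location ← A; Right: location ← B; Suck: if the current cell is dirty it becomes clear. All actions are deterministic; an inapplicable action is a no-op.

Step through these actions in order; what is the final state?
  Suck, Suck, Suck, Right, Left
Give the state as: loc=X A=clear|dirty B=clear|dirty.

step 1/5 (Suck): loc=A A=clear B=dirty
step 2/5 (Suck): loc=A A=clear B=dirty
step 3/5 (Suck): loc=A A=clear B=dirty
step 4/5 (Right): loc=B A=clear B=dirty
step 5/5 (Left): loc=A A=clear B=dirty

loc=A A=clear B=dirty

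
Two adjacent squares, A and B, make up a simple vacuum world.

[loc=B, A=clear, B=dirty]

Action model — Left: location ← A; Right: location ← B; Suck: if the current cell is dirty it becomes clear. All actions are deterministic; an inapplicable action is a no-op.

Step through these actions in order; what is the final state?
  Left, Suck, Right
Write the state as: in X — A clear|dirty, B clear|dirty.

Left (#1): in A — A clear, B dirty
Suck (#2): in A — A clear, B dirty
Right (#3): in B — A clear, B dirty

in B — A clear, B dirty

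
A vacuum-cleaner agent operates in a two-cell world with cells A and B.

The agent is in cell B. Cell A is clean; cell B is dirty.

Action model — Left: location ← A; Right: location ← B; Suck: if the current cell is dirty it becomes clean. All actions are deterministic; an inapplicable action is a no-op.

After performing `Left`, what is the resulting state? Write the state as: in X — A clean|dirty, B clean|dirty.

in A — A clean, B dirty

start: in B — A clean, B dirty
step 1/1 (Left): in A — A clean, B dirty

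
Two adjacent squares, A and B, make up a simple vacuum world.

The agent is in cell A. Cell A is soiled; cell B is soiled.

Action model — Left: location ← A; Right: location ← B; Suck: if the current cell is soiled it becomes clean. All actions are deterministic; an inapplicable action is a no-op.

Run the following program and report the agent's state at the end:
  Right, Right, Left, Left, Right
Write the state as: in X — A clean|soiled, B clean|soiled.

in B — A soiled, B soiled

t=1 Right ⇒ in B — A soiled, B soiled
t=2 Right ⇒ in B — A soiled, B soiled
t=3 Left ⇒ in A — A soiled, B soiled
t=4 Left ⇒ in A — A soiled, B soiled
t=5 Right ⇒ in B — A soiled, B soiled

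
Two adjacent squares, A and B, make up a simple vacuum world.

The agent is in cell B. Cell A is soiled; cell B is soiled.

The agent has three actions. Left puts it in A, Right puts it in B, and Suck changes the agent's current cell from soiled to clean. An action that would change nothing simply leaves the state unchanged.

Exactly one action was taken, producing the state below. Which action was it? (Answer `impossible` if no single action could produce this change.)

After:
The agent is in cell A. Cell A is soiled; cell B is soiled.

try  Left: loc=A A=soiled B=soiled  ← match
try Right: loc=B A=soiled B=soiled
try  Suck: loc=B A=soiled B=clean

Left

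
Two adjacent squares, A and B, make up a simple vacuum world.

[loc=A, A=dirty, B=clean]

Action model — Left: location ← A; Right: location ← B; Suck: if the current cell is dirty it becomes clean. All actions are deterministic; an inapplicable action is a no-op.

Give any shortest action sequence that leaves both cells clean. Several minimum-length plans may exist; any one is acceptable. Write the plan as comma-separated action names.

[1] after Suck: <A|clean|clean>
min 1: A is dirty, one Suck

Suck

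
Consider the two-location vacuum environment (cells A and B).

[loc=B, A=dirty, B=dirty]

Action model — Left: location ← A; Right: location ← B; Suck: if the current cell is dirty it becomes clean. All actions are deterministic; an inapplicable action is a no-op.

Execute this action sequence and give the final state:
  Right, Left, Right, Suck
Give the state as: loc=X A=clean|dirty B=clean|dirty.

Right (#1): loc=B A=dirty B=dirty
Left (#2): loc=A A=dirty B=dirty
Right (#3): loc=B A=dirty B=dirty
Suck (#4): loc=B A=dirty B=clean

loc=B A=dirty B=clean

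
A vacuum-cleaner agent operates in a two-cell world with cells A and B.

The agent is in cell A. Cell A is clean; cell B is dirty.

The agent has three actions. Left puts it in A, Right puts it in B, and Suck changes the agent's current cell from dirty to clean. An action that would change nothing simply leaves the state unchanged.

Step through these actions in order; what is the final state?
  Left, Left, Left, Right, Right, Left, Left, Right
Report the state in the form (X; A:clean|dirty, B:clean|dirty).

1) do Left; now (A; A:clean, B:dirty)
2) do Left; now (A; A:clean, B:dirty)
3) do Left; now (A; A:clean, B:dirty)
4) do Right; now (B; A:clean, B:dirty)
5) do Right; now (B; A:clean, B:dirty)
6) do Left; now (A; A:clean, B:dirty)
7) do Left; now (A; A:clean, B:dirty)
8) do Right; now (B; A:clean, B:dirty)

(B; A:clean, B:dirty)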